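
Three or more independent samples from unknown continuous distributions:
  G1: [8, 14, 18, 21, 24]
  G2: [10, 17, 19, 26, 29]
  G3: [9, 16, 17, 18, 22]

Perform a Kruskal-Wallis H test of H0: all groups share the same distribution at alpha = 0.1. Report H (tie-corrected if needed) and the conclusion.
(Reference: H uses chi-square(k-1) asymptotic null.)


Step 1: Combine all N = 15 observations and assign midranks.
sorted (value, group, rank): (8,G1,1), (9,G3,2), (10,G2,3), (14,G1,4), (16,G3,5), (17,G2,6.5), (17,G3,6.5), (18,G1,8.5), (18,G3,8.5), (19,G2,10), (21,G1,11), (22,G3,12), (24,G1,13), (26,G2,14), (29,G2,15)
Step 2: Sum ranks within each group.
R_1 = 37.5 (n_1 = 5)
R_2 = 48.5 (n_2 = 5)
R_3 = 34 (n_3 = 5)
Step 3: H = 12/(N(N+1)) * sum(R_i^2/n_i) - 3(N+1)
     = 12/(15*16) * (37.5^2/5 + 48.5^2/5 + 34^2/5) - 3*16
     = 0.050000 * 982.9 - 48
     = 1.145000.
Step 4: Ties present; correction factor C = 1 - 12/(15^3 - 15) = 0.996429. Corrected H = 1.145000 / 0.996429 = 1.149104.
Step 5: Under H0, H ~ chi^2(2); p-value = 0.562957.
Step 6: alpha = 0.1. fail to reject H0.

H = 1.1491, df = 2, p = 0.562957, fail to reject H0.


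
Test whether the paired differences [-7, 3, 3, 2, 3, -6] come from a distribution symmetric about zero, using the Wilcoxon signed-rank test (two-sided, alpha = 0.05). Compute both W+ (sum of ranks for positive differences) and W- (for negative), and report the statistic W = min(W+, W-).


Step 1: Drop any zero differences (none here) and take |d_i|.
|d| = [7, 3, 3, 2, 3, 6]
Step 2: Midrank |d_i| (ties get averaged ranks).
ranks: |7|->6, |3|->3, |3|->3, |2|->1, |3|->3, |6|->5
Step 3: Attach original signs; sum ranks with positive sign and with negative sign.
W+ = 3 + 3 + 1 + 3 = 10
W- = 6 + 5 = 11
(Check: W+ + W- = 21 should equal n(n+1)/2 = 21.)
Step 4: Test statistic W = min(W+, W-) = 10.
Step 5: Ties in |d|, so use the tie-corrected normal approximation.
        E[W] = n(n+1)/4 = 6*7/4 = 10.5.
        Tie groups: |d|=3 (t=3); sum(t^3 - t) = 24.
        Var[W] = n(n+1)(2n+1)/24 - sum(t^3-t)/48 = 546/24 - 24/48 = 22.25.
        z = (W - E[W]) / sqrt(Var[W]) = (10 - 10.5) / 4.7170 = -0.1060.
        Two-sided p = 2*Phi(z) = 0.915583.
Step 6: alpha = 0.05. fail to reject H0.

W+ = 10, W- = 11, W = min = 10, p = 0.915583, fail to reject H0.


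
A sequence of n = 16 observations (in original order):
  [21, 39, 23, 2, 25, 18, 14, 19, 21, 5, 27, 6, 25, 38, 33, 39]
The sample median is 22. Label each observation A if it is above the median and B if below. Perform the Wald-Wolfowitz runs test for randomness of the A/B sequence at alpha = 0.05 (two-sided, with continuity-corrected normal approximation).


Step 1: Compute median = 22; label A = above, B = below.
Labels in order: BAABABBBBBABAAAA  (n_A = 8, n_B = 8)
Step 2: Count runs R = 8.
Step 3: Under H0 (random ordering), E[R] = 2*n_A*n_B/(n_A+n_B) + 1 = 2*8*8/16 + 1 = 9.0000.
        Var[R] = 2*n_A*n_B*(2*n_A*n_B - n_A - n_B) / ((n_A+n_B)^2 * (n_A+n_B-1)) = 14336/3840 = 3.7333.
        SD[R] = 1.9322.
Step 4: Continuity-corrected z = (R + 0.5 - E[R]) / SD[R] = (8 + 0.5 - 9.0000) / 1.9322 = -0.2588.
Step 5: Two-sided p-value via normal approximation = 2*(1 - Phi(|z|)) = 0.795809.
Step 6: alpha = 0.05. fail to reject H0.

R = 8, z = -0.2588, p = 0.795809, fail to reject H0.


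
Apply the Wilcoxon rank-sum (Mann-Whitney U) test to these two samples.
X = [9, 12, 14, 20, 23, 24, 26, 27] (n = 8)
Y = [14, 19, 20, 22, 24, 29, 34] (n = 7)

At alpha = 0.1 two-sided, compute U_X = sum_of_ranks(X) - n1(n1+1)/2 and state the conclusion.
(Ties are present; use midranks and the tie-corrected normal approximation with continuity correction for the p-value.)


Step 1: Combine and sort all 15 observations; assign midranks.
sorted (value, group): (9,X), (12,X), (14,X), (14,Y), (19,Y), (20,X), (20,Y), (22,Y), (23,X), (24,X), (24,Y), (26,X), (27,X), (29,Y), (34,Y)
ranks: 9->1, 12->2, 14->3.5, 14->3.5, 19->5, 20->6.5, 20->6.5, 22->8, 23->9, 24->10.5, 24->10.5, 26->12, 27->13, 29->14, 34->15
Step 2: Rank sum for X: R1 = 1 + 2 + 3.5 + 6.5 + 9 + 10.5 + 12 + 13 = 57.5.
Step 3: U_X = R1 - n1(n1+1)/2 = 57.5 - 8*9/2 = 57.5 - 36 = 21.5.
       U_Y = n1*n2 - U_X = 56 - 21.5 = 34.5.
Step 4: Ties are present, so use the tie-corrected normal approximation (with continuity correction) for the p-value.
Step 5: p-value = 0.486283; compare to alpha = 0.1. fail to reject H0.

U_X = 21.5, p = 0.486283, fail to reject H0 at alpha = 0.1.


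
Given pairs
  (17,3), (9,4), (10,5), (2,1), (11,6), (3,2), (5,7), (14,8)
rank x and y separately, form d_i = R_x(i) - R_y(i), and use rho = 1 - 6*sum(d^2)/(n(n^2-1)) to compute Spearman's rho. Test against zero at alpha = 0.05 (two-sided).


Step 1: Rank x and y separately (midranks; no ties here).
rank(x): 17->8, 9->4, 10->5, 2->1, 11->6, 3->2, 5->3, 14->7
rank(y): 3->3, 4->4, 5->5, 1->1, 6->6, 2->2, 7->7, 8->8
Step 2: d_i = R_x(i) - R_y(i); compute d_i^2.
  (8-3)^2=25, (4-4)^2=0, (5-5)^2=0, (1-1)^2=0, (6-6)^2=0, (2-2)^2=0, (3-7)^2=16, (7-8)^2=1
sum(d^2) = 42.
Step 3: rho = 1 - 6*42 / (8*(8^2 - 1)) = 1 - 252/504 = 0.500000.
Step 4: Under H0, t = rho * sqrt((n-2)/(1-rho^2)) = 1.4142 ~ t(6).
Step 5: Two-sided p-value from the t-distribution with 6 df = 0.207031.
Step 6: alpha = 0.05. fail to reject H0.

rho = 0.5000, p = 0.207031, fail to reject H0 at alpha = 0.05.


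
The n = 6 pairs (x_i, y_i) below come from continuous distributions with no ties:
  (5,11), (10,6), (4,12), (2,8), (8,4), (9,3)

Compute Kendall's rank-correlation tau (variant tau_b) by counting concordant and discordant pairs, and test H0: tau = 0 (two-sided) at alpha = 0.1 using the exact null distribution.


Step 1: Enumerate the 15 unordered pairs (i,j) with i<j and classify each by sign(x_j-x_i) * sign(y_j-y_i).
  (1,2):dx=+5,dy=-5->D; (1,3):dx=-1,dy=+1->D; (1,4):dx=-3,dy=-3->C; (1,5):dx=+3,dy=-7->D
  (1,6):dx=+4,dy=-8->D; (2,3):dx=-6,dy=+6->D; (2,4):dx=-8,dy=+2->D; (2,5):dx=-2,dy=-2->C
  (2,6):dx=-1,dy=-3->C; (3,4):dx=-2,dy=-4->C; (3,5):dx=+4,dy=-8->D; (3,6):dx=+5,dy=-9->D
  (4,5):dx=+6,dy=-4->D; (4,6):dx=+7,dy=-5->D; (5,6):dx=+1,dy=-1->D
Step 2: C = 4, D = 11, total pairs = 15.
Step 3: tau = (C - D)/(n(n-1)/2) = (4 - 11)/15 = -0.466667.
Step 4: Exact two-sided p-value (enumerate n! = 720 permutations of y under H0): p = 0.272222.
Step 5: alpha = 0.1. fail to reject H0.

tau_b = -0.4667 (C=4, D=11), p = 0.272222, fail to reject H0.


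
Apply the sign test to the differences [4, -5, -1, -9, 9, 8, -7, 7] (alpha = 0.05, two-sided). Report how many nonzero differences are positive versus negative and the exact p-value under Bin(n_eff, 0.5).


Step 1: Discard zero differences. Original n = 8; n_eff = number of nonzero differences = 8.
Nonzero differences (with sign): +4, -5, -1, -9, +9, +8, -7, +7
Step 2: Count signs: positive = 4, negative = 4.
Step 3: Under H0: P(positive) = 0.5, so the number of positives S ~ Bin(8, 0.5).
Step 4: Two-sided exact p-value = sum of Bin(8,0.5) probabilities at or below the observed probability = 1.000000.
Step 5: alpha = 0.05. fail to reject H0.

n_eff = 8, pos = 4, neg = 4, p = 1.000000, fail to reject H0.


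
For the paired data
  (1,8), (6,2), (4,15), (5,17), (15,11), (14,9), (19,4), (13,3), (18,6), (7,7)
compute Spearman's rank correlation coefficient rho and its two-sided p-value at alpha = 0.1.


Step 1: Rank x and y separately (midranks; no ties here).
rank(x): 1->1, 6->4, 4->2, 5->3, 15->8, 14->7, 19->10, 13->6, 18->9, 7->5
rank(y): 8->6, 2->1, 15->9, 17->10, 11->8, 9->7, 4->3, 3->2, 6->4, 7->5
Step 2: d_i = R_x(i) - R_y(i); compute d_i^2.
  (1-6)^2=25, (4-1)^2=9, (2-9)^2=49, (3-10)^2=49, (8-8)^2=0, (7-7)^2=0, (10-3)^2=49, (6-2)^2=16, (9-4)^2=25, (5-5)^2=0
sum(d^2) = 222.
Step 3: rho = 1 - 6*222 / (10*(10^2 - 1)) = 1 - 1332/990 = -0.345455.
Step 4: Under H0, t = rho * sqrt((n-2)/(1-rho^2)) = -1.0412 ~ t(8).
Step 5: Two-sided p-value from the t-distribution with 8 df = 0.328227.
Step 6: alpha = 0.1. fail to reject H0.

rho = -0.3455, p = 0.328227, fail to reject H0 at alpha = 0.1.


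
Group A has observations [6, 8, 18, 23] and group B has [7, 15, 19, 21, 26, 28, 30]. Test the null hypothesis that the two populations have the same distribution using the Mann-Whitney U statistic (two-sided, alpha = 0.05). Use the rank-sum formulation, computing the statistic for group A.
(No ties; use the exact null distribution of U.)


Step 1: Combine and sort all 11 observations; assign midranks.
sorted (value, group): (6,X), (7,Y), (8,X), (15,Y), (18,X), (19,Y), (21,Y), (23,X), (26,Y), (28,Y), (30,Y)
ranks: 6->1, 7->2, 8->3, 15->4, 18->5, 19->6, 21->7, 23->8, 26->9, 28->10, 30->11
Step 2: Rank sum for X: R1 = 1 + 3 + 5 + 8 = 17.
Step 3: U_X = R1 - n1(n1+1)/2 = 17 - 4*5/2 = 17 - 10 = 7.
       U_Y = n1*n2 - U_X = 28 - 7 = 21.
Step 4: No ties, so the exact null distribution of U (based on enumerating the C(11,4) = 330 equally likely rank assignments) gives the two-sided p-value.
Step 5: p-value = 0.230303; compare to alpha = 0.05. fail to reject H0.

U_X = 7, p = 0.230303, fail to reject H0 at alpha = 0.05.


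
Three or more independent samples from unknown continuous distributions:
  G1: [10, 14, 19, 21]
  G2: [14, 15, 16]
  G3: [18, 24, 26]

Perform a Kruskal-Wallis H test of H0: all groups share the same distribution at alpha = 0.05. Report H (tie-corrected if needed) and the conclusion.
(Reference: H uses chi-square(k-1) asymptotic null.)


Step 1: Combine all N = 10 observations and assign midranks.
sorted (value, group, rank): (10,G1,1), (14,G1,2.5), (14,G2,2.5), (15,G2,4), (16,G2,5), (18,G3,6), (19,G1,7), (21,G1,8), (24,G3,9), (26,G3,10)
Step 2: Sum ranks within each group.
R_1 = 18.5 (n_1 = 4)
R_2 = 11.5 (n_2 = 3)
R_3 = 25 (n_3 = 3)
Step 3: H = 12/(N(N+1)) * sum(R_i^2/n_i) - 3(N+1)
     = 12/(10*11) * (18.5^2/4 + 11.5^2/3 + 25^2/3) - 3*11
     = 0.109091 * 337.979 - 33
     = 3.870455.
Step 4: Ties present; correction factor C = 1 - 6/(10^3 - 10) = 0.993939. Corrected H = 3.870455 / 0.993939 = 3.894055.
Step 5: Under H0, H ~ chi^2(2); p-value = 0.142698.
Step 6: alpha = 0.05. fail to reject H0.

H = 3.8941, df = 2, p = 0.142698, fail to reject H0.


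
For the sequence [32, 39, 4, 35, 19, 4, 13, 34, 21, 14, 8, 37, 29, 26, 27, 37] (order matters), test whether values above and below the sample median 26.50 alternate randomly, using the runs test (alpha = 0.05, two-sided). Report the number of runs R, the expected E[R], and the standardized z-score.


Step 1: Compute median = 26.50; label A = above, B = below.
Labels in order: AABABBBABBBAABAA  (n_A = 8, n_B = 8)
Step 2: Count runs R = 9.
Step 3: Under H0 (random ordering), E[R] = 2*n_A*n_B/(n_A+n_B) + 1 = 2*8*8/16 + 1 = 9.0000.
        Var[R] = 2*n_A*n_B*(2*n_A*n_B - n_A - n_B) / ((n_A+n_B)^2 * (n_A+n_B-1)) = 14336/3840 = 3.7333.
        SD[R] = 1.9322.
Step 4: R = E[R], so z = 0 with no continuity correction.
Step 5: Two-sided p-value via normal approximation = 2*(1 - Phi(|z|)) = 1.000000.
Step 6: alpha = 0.05. fail to reject H0.

R = 9, z = 0.0000, p = 1.000000, fail to reject H0.


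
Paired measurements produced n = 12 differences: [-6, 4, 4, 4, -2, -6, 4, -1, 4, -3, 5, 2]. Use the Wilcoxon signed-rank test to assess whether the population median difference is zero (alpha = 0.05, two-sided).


Step 1: Drop any zero differences (none here) and take |d_i|.
|d| = [6, 4, 4, 4, 2, 6, 4, 1, 4, 3, 5, 2]
Step 2: Midrank |d_i| (ties get averaged ranks).
ranks: |6|->11.5, |4|->7, |4|->7, |4|->7, |2|->2.5, |6|->11.5, |4|->7, |1|->1, |4|->7, |3|->4, |5|->10, |2|->2.5
Step 3: Attach original signs; sum ranks with positive sign and with negative sign.
W+ = 7 + 7 + 7 + 7 + 7 + 10 + 2.5 = 47.5
W- = 11.5 + 2.5 + 11.5 + 1 + 4 = 30.5
(Check: W+ + W- = 78 should equal n(n+1)/2 = 78.)
Step 4: Test statistic W = min(W+, W-) = 30.5.
Step 5: Ties in |d|, so use the tie-corrected normal approximation.
        E[W] = n(n+1)/4 = 12*13/4 = 39.
        Tie groups: |d|=2 (t=2), |d|=4 (t=5), |d|=6 (t=2); sum(t^3 - t) = 132.
        Var[W] = n(n+1)(2n+1)/24 - sum(t^3-t)/48 = 3900/24 - 132/48 = 159.75.
        z = (W - E[W]) / sqrt(Var[W]) = (30.5 - 39) / 12.6392 = -0.6725.
        Two-sided p = 2*Phi(z) = 0.501259.
Step 6: alpha = 0.05. fail to reject H0.

W+ = 47.5, W- = 30.5, W = min = 30.5, p = 0.501259, fail to reject H0.


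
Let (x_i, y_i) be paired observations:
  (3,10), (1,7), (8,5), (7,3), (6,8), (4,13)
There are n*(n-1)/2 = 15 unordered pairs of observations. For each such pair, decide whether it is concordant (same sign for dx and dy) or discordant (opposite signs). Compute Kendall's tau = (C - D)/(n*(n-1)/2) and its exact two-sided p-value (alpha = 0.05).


Step 1: Enumerate the 15 unordered pairs (i,j) with i<j and classify each by sign(x_j-x_i) * sign(y_j-y_i).
  (1,2):dx=-2,dy=-3->C; (1,3):dx=+5,dy=-5->D; (1,4):dx=+4,dy=-7->D; (1,5):dx=+3,dy=-2->D
  (1,6):dx=+1,dy=+3->C; (2,3):dx=+7,dy=-2->D; (2,4):dx=+6,dy=-4->D; (2,5):dx=+5,dy=+1->C
  (2,6):dx=+3,dy=+6->C; (3,4):dx=-1,dy=-2->C; (3,5):dx=-2,dy=+3->D; (3,6):dx=-4,dy=+8->D
  (4,5):dx=-1,dy=+5->D; (4,6):dx=-3,dy=+10->D; (5,6):dx=-2,dy=+5->D
Step 2: C = 5, D = 10, total pairs = 15.
Step 3: tau = (C - D)/(n(n-1)/2) = (5 - 10)/15 = -0.333333.
Step 4: Exact two-sided p-value (enumerate n! = 720 permutations of y under H0): p = 0.469444.
Step 5: alpha = 0.05. fail to reject H0.

tau_b = -0.3333 (C=5, D=10), p = 0.469444, fail to reject H0.


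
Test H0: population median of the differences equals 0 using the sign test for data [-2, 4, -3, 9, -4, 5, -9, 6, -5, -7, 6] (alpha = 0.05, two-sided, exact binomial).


Step 1: Discard zero differences. Original n = 11; n_eff = number of nonzero differences = 11.
Nonzero differences (with sign): -2, +4, -3, +9, -4, +5, -9, +6, -5, -7, +6
Step 2: Count signs: positive = 5, negative = 6.
Step 3: Under H0: P(positive) = 0.5, so the number of positives S ~ Bin(11, 0.5).
Step 4: Two-sided exact p-value = sum of Bin(11,0.5) probabilities at or below the observed probability = 1.000000.
Step 5: alpha = 0.05. fail to reject H0.

n_eff = 11, pos = 5, neg = 6, p = 1.000000, fail to reject H0.


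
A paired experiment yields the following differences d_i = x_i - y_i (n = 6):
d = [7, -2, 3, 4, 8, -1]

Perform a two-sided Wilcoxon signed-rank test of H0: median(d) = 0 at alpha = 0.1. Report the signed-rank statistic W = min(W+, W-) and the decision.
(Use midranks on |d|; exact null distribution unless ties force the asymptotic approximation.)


Step 1: Drop any zero differences (none here) and take |d_i|.
|d| = [7, 2, 3, 4, 8, 1]
Step 2: Midrank |d_i| (ties get averaged ranks).
ranks: |7|->5, |2|->2, |3|->3, |4|->4, |8|->6, |1|->1
Step 3: Attach original signs; sum ranks with positive sign and with negative sign.
W+ = 5 + 3 + 4 + 6 = 18
W- = 2 + 1 = 3
(Check: W+ + W- = 21 should equal n(n+1)/2 = 21.)
Step 4: Test statistic W = min(W+, W-) = 3.
Step 5: No ties, so the exact null distribution over the 2^6 = 64 sign assignments gives the two-sided p-value = 0.156250.
Step 6: alpha = 0.1. fail to reject H0.

W+ = 18, W- = 3, W = min = 3, p = 0.156250, fail to reject H0.


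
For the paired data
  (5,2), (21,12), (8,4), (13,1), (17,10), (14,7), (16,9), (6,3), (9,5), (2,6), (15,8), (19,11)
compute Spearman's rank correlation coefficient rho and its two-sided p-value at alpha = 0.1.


Step 1: Rank x and y separately (midranks; no ties here).
rank(x): 5->2, 21->12, 8->4, 13->6, 17->10, 14->7, 16->9, 6->3, 9->5, 2->1, 15->8, 19->11
rank(y): 2->2, 12->12, 4->4, 1->1, 10->10, 7->7, 9->9, 3->3, 5->5, 6->6, 8->8, 11->11
Step 2: d_i = R_x(i) - R_y(i); compute d_i^2.
  (2-2)^2=0, (12-12)^2=0, (4-4)^2=0, (6-1)^2=25, (10-10)^2=0, (7-7)^2=0, (9-9)^2=0, (3-3)^2=0, (5-5)^2=0, (1-6)^2=25, (8-8)^2=0, (11-11)^2=0
sum(d^2) = 50.
Step 3: rho = 1 - 6*50 / (12*(12^2 - 1)) = 1 - 300/1716 = 0.825175.
Step 4: Under H0, t = rho * sqrt((n-2)/(1-rho^2)) = 4.6195 ~ t(10).
Step 5: Two-sided p-value from the t-distribution with 10 df = 0.000951.
Step 6: alpha = 0.1. reject H0.

rho = 0.8252, p = 0.000951, reject H0 at alpha = 0.1.


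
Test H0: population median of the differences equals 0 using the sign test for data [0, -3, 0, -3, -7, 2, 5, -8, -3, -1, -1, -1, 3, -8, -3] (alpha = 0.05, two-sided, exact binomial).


Step 1: Discard zero differences. Original n = 15; n_eff = number of nonzero differences = 13.
Nonzero differences (with sign): -3, -3, -7, +2, +5, -8, -3, -1, -1, -1, +3, -8, -3
Step 2: Count signs: positive = 3, negative = 10.
Step 3: Under H0: P(positive) = 0.5, so the number of positives S ~ Bin(13, 0.5).
Step 4: Two-sided exact p-value = sum of Bin(13,0.5) probabilities at or below the observed probability = 0.092285.
Step 5: alpha = 0.05. fail to reject H0.

n_eff = 13, pos = 3, neg = 10, p = 0.092285, fail to reject H0.


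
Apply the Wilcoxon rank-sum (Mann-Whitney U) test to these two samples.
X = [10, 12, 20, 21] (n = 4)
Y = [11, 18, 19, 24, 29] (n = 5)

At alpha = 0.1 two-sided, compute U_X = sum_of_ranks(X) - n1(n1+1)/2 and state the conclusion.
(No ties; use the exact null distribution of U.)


Step 1: Combine and sort all 9 observations; assign midranks.
sorted (value, group): (10,X), (11,Y), (12,X), (18,Y), (19,Y), (20,X), (21,X), (24,Y), (29,Y)
ranks: 10->1, 11->2, 12->3, 18->4, 19->5, 20->6, 21->7, 24->8, 29->9
Step 2: Rank sum for X: R1 = 1 + 3 + 6 + 7 = 17.
Step 3: U_X = R1 - n1(n1+1)/2 = 17 - 4*5/2 = 17 - 10 = 7.
       U_Y = n1*n2 - U_X = 20 - 7 = 13.
Step 4: No ties, so the exact null distribution of U (based on enumerating the C(9,4) = 126 equally likely rank assignments) gives the two-sided p-value.
Step 5: p-value = 0.555556; compare to alpha = 0.1. fail to reject H0.

U_X = 7, p = 0.555556, fail to reject H0 at alpha = 0.1.


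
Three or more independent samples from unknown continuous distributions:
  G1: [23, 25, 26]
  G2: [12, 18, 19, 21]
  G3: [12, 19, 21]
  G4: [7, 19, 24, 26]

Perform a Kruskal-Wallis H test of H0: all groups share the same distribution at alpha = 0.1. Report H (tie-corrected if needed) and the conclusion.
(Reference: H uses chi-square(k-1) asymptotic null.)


Step 1: Combine all N = 14 observations and assign midranks.
sorted (value, group, rank): (7,G4,1), (12,G2,2.5), (12,G3,2.5), (18,G2,4), (19,G2,6), (19,G3,6), (19,G4,6), (21,G2,8.5), (21,G3,8.5), (23,G1,10), (24,G4,11), (25,G1,12), (26,G1,13.5), (26,G4,13.5)
Step 2: Sum ranks within each group.
R_1 = 35.5 (n_1 = 3)
R_2 = 21 (n_2 = 4)
R_3 = 17 (n_3 = 3)
R_4 = 31.5 (n_4 = 4)
Step 3: H = 12/(N(N+1)) * sum(R_i^2/n_i) - 3(N+1)
     = 12/(14*15) * (35.5^2/3 + 21^2/4 + 17^2/3 + 31.5^2/4) - 3*15
     = 0.057143 * 874.729 - 45
     = 4.984524.
Step 4: Ties present; correction factor C = 1 - 42/(14^3 - 14) = 0.984615. Corrected H = 4.984524 / 0.984615 = 5.062407.
Step 5: Under H0, H ~ chi^2(3); p-value = 0.167284.
Step 6: alpha = 0.1. fail to reject H0.

H = 5.0624, df = 3, p = 0.167284, fail to reject H0.


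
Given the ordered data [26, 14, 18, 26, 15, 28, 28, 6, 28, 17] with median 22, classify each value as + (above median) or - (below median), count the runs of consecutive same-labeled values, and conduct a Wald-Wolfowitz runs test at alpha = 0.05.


Step 1: Compute median = 22; label A = above, B = below.
Labels in order: ABBABAABAB  (n_A = 5, n_B = 5)
Step 2: Count runs R = 8.
Step 3: Under H0 (random ordering), E[R] = 2*n_A*n_B/(n_A+n_B) + 1 = 2*5*5/10 + 1 = 6.0000.
        Var[R] = 2*n_A*n_B*(2*n_A*n_B - n_A - n_B) / ((n_A+n_B)^2 * (n_A+n_B-1)) = 2000/900 = 2.2222.
        SD[R] = 1.4907.
Step 4: Continuity-corrected z = (R - 0.5 - E[R]) / SD[R] = (8 - 0.5 - 6.0000) / 1.4907 = 1.0062.
Step 5: Two-sided p-value via normal approximation = 2*(1 - Phi(|z|)) = 0.314305.
Step 6: alpha = 0.05. fail to reject H0.

R = 8, z = 1.0062, p = 0.314305, fail to reject H0.


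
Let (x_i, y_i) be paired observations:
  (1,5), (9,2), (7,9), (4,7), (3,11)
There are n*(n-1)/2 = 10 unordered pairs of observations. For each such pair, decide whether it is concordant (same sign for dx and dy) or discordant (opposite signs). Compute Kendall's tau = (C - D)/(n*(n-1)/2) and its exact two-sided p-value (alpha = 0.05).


Step 1: Enumerate the 10 unordered pairs (i,j) with i<j and classify each by sign(x_j-x_i) * sign(y_j-y_i).
  (1,2):dx=+8,dy=-3->D; (1,3):dx=+6,dy=+4->C; (1,4):dx=+3,dy=+2->C; (1,5):dx=+2,dy=+6->C
  (2,3):dx=-2,dy=+7->D; (2,4):dx=-5,dy=+5->D; (2,5):dx=-6,dy=+9->D; (3,4):dx=-3,dy=-2->C
  (3,5):dx=-4,dy=+2->D; (4,5):dx=-1,dy=+4->D
Step 2: C = 4, D = 6, total pairs = 10.
Step 3: tau = (C - D)/(n(n-1)/2) = (4 - 6)/10 = -0.200000.
Step 4: Exact two-sided p-value (enumerate n! = 120 permutations of y under H0): p = 0.816667.
Step 5: alpha = 0.05. fail to reject H0.

tau_b = -0.2000 (C=4, D=6), p = 0.816667, fail to reject H0.


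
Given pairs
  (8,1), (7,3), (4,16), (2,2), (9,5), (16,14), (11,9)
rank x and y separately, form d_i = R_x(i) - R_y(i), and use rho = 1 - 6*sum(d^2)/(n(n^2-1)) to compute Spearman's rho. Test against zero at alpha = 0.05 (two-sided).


Step 1: Rank x and y separately (midranks; no ties here).
rank(x): 8->4, 7->3, 4->2, 2->1, 9->5, 16->7, 11->6
rank(y): 1->1, 3->3, 16->7, 2->2, 5->4, 14->6, 9->5
Step 2: d_i = R_x(i) - R_y(i); compute d_i^2.
  (4-1)^2=9, (3-3)^2=0, (2-7)^2=25, (1-2)^2=1, (5-4)^2=1, (7-6)^2=1, (6-5)^2=1
sum(d^2) = 38.
Step 3: rho = 1 - 6*38 / (7*(7^2 - 1)) = 1 - 228/336 = 0.321429.
Step 4: Under H0, t = rho * sqrt((n-2)/(1-rho^2)) = 0.7590 ~ t(5).
Step 5: Two-sided p-value from the t-distribution with 5 df = 0.482072.
Step 6: alpha = 0.05. fail to reject H0.

rho = 0.3214, p = 0.482072, fail to reject H0 at alpha = 0.05.


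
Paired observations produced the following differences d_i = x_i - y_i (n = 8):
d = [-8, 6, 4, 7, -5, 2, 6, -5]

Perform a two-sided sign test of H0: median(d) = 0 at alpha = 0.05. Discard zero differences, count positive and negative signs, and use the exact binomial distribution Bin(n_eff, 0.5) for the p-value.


Step 1: Discard zero differences. Original n = 8; n_eff = number of nonzero differences = 8.
Nonzero differences (with sign): -8, +6, +4, +7, -5, +2, +6, -5
Step 2: Count signs: positive = 5, negative = 3.
Step 3: Under H0: P(positive) = 0.5, so the number of positives S ~ Bin(8, 0.5).
Step 4: Two-sided exact p-value = sum of Bin(8,0.5) probabilities at or below the observed probability = 0.726562.
Step 5: alpha = 0.05. fail to reject H0.

n_eff = 8, pos = 5, neg = 3, p = 0.726562, fail to reject H0.


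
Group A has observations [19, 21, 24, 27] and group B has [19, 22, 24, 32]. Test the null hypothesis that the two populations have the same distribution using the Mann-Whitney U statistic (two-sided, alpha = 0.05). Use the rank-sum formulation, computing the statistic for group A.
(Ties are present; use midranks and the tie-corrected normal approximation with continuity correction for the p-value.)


Step 1: Combine and sort all 8 observations; assign midranks.
sorted (value, group): (19,X), (19,Y), (21,X), (22,Y), (24,X), (24,Y), (27,X), (32,Y)
ranks: 19->1.5, 19->1.5, 21->3, 22->4, 24->5.5, 24->5.5, 27->7, 32->8
Step 2: Rank sum for X: R1 = 1.5 + 3 + 5.5 + 7 = 17.
Step 3: U_X = R1 - n1(n1+1)/2 = 17 - 4*5/2 = 17 - 10 = 7.
       U_Y = n1*n2 - U_X = 16 - 7 = 9.
Step 4: Ties are present, so use the tie-corrected normal approximation (with continuity correction) for the p-value.
Step 5: p-value = 0.883853; compare to alpha = 0.05. fail to reject H0.

U_X = 7, p = 0.883853, fail to reject H0 at alpha = 0.05.


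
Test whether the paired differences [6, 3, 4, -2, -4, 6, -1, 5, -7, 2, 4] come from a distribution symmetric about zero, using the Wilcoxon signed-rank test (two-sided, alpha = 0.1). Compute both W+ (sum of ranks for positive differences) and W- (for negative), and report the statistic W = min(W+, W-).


Step 1: Drop any zero differences (none here) and take |d_i|.
|d| = [6, 3, 4, 2, 4, 6, 1, 5, 7, 2, 4]
Step 2: Midrank |d_i| (ties get averaged ranks).
ranks: |6|->9.5, |3|->4, |4|->6, |2|->2.5, |4|->6, |6|->9.5, |1|->1, |5|->8, |7|->11, |2|->2.5, |4|->6
Step 3: Attach original signs; sum ranks with positive sign and with negative sign.
W+ = 9.5 + 4 + 6 + 9.5 + 8 + 2.5 + 6 = 45.5
W- = 2.5 + 6 + 1 + 11 = 20.5
(Check: W+ + W- = 66 should equal n(n+1)/2 = 66.)
Step 4: Test statistic W = min(W+, W-) = 20.5.
Step 5: Ties in |d|, so use the tie-corrected normal approximation.
        E[W] = n(n+1)/4 = 11*12/4 = 33.
        Tie groups: |d|=2 (t=2), |d|=4 (t=3), |d|=6 (t=2); sum(t^3 - t) = 36.
        Var[W] = n(n+1)(2n+1)/24 - sum(t^3-t)/48 = 3036/24 - 36/48 = 125.75.
        z = (W - E[W]) / sqrt(Var[W]) = (20.5 - 33) / 11.2138 = -1.1147.
        Two-sided p = 2*Phi(z) = 0.264981.
Step 6: alpha = 0.1. fail to reject H0.

W+ = 45.5, W- = 20.5, W = min = 20.5, p = 0.264981, fail to reject H0.


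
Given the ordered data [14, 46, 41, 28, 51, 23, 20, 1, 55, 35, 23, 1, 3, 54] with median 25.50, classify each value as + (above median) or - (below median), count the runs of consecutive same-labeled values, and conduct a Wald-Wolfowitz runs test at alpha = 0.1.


Step 1: Compute median = 25.50; label A = above, B = below.
Labels in order: BAAAABBBAABBBA  (n_A = 7, n_B = 7)
Step 2: Count runs R = 6.
Step 3: Under H0 (random ordering), E[R] = 2*n_A*n_B/(n_A+n_B) + 1 = 2*7*7/14 + 1 = 8.0000.
        Var[R] = 2*n_A*n_B*(2*n_A*n_B - n_A - n_B) / ((n_A+n_B)^2 * (n_A+n_B-1)) = 8232/2548 = 3.2308.
        SD[R] = 1.7974.
Step 4: Continuity-corrected z = (R + 0.5 - E[R]) / SD[R] = (6 + 0.5 - 8.0000) / 1.7974 = -0.8345.
Step 5: Two-sided p-value via normal approximation = 2*(1 - Phi(|z|)) = 0.403986.
Step 6: alpha = 0.1. fail to reject H0.

R = 6, z = -0.8345, p = 0.403986, fail to reject H0.


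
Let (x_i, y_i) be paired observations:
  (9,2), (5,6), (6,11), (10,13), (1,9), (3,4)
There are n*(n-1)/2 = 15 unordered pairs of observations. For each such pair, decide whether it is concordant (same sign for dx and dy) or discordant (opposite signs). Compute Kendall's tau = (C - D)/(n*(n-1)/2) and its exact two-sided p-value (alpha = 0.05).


Step 1: Enumerate the 15 unordered pairs (i,j) with i<j and classify each by sign(x_j-x_i) * sign(y_j-y_i).
  (1,2):dx=-4,dy=+4->D; (1,3):dx=-3,dy=+9->D; (1,4):dx=+1,dy=+11->C; (1,5):dx=-8,dy=+7->D
  (1,6):dx=-6,dy=+2->D; (2,3):dx=+1,dy=+5->C; (2,4):dx=+5,dy=+7->C; (2,5):dx=-4,dy=+3->D
  (2,6):dx=-2,dy=-2->C; (3,4):dx=+4,dy=+2->C; (3,5):dx=-5,dy=-2->C; (3,6):dx=-3,dy=-7->C
  (4,5):dx=-9,dy=-4->C; (4,6):dx=-7,dy=-9->C; (5,6):dx=+2,dy=-5->D
Step 2: C = 9, D = 6, total pairs = 15.
Step 3: tau = (C - D)/(n(n-1)/2) = (9 - 6)/15 = 0.200000.
Step 4: Exact two-sided p-value (enumerate n! = 720 permutations of y under H0): p = 0.719444.
Step 5: alpha = 0.05. fail to reject H0.

tau_b = 0.2000 (C=9, D=6), p = 0.719444, fail to reject H0.


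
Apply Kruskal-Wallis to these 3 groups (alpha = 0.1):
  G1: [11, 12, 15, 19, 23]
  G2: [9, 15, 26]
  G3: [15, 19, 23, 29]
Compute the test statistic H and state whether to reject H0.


Step 1: Combine all N = 12 observations and assign midranks.
sorted (value, group, rank): (9,G2,1), (11,G1,2), (12,G1,3), (15,G1,5), (15,G2,5), (15,G3,5), (19,G1,7.5), (19,G3,7.5), (23,G1,9.5), (23,G3,9.5), (26,G2,11), (29,G3,12)
Step 2: Sum ranks within each group.
R_1 = 27 (n_1 = 5)
R_2 = 17 (n_2 = 3)
R_3 = 34 (n_3 = 4)
Step 3: H = 12/(N(N+1)) * sum(R_i^2/n_i) - 3(N+1)
     = 12/(12*13) * (27^2/5 + 17^2/3 + 34^2/4) - 3*13
     = 0.076923 * 531.133 - 39
     = 1.856410.
Step 4: Ties present; correction factor C = 1 - 36/(12^3 - 12) = 0.979021. Corrected H = 1.856410 / 0.979021 = 1.896190.
Step 5: Under H0, H ~ chi^2(2); p-value = 0.387478.
Step 6: alpha = 0.1. fail to reject H0.

H = 1.8962, df = 2, p = 0.387478, fail to reject H0.


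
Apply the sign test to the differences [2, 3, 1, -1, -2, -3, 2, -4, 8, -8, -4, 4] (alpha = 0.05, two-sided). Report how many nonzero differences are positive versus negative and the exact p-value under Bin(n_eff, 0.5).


Step 1: Discard zero differences. Original n = 12; n_eff = number of nonzero differences = 12.
Nonzero differences (with sign): +2, +3, +1, -1, -2, -3, +2, -4, +8, -8, -4, +4
Step 2: Count signs: positive = 6, negative = 6.
Step 3: Under H0: P(positive) = 0.5, so the number of positives S ~ Bin(12, 0.5).
Step 4: Two-sided exact p-value = sum of Bin(12,0.5) probabilities at or below the observed probability = 1.000000.
Step 5: alpha = 0.05. fail to reject H0.

n_eff = 12, pos = 6, neg = 6, p = 1.000000, fail to reject H0.


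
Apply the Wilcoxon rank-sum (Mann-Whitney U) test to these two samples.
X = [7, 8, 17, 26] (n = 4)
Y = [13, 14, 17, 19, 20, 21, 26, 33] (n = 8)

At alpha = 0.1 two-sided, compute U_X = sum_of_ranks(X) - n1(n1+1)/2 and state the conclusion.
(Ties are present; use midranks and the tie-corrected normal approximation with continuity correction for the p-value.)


Step 1: Combine and sort all 12 observations; assign midranks.
sorted (value, group): (7,X), (8,X), (13,Y), (14,Y), (17,X), (17,Y), (19,Y), (20,Y), (21,Y), (26,X), (26,Y), (33,Y)
ranks: 7->1, 8->2, 13->3, 14->4, 17->5.5, 17->5.5, 19->7, 20->8, 21->9, 26->10.5, 26->10.5, 33->12
Step 2: Rank sum for X: R1 = 1 + 2 + 5.5 + 10.5 = 19.
Step 3: U_X = R1 - n1(n1+1)/2 = 19 - 4*5/2 = 19 - 10 = 9.
       U_Y = n1*n2 - U_X = 32 - 9 = 23.
Step 4: Ties are present, so use the tie-corrected normal approximation (with continuity correction) for the p-value.
Step 5: p-value = 0.267926; compare to alpha = 0.1. fail to reject H0.

U_X = 9, p = 0.267926, fail to reject H0 at alpha = 0.1.


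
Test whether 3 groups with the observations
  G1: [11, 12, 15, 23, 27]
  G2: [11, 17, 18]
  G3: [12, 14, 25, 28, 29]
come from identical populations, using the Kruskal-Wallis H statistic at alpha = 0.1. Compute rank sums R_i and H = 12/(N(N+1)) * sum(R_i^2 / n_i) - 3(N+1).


Step 1: Combine all N = 13 observations and assign midranks.
sorted (value, group, rank): (11,G1,1.5), (11,G2,1.5), (12,G1,3.5), (12,G3,3.5), (14,G3,5), (15,G1,6), (17,G2,7), (18,G2,8), (23,G1,9), (25,G3,10), (27,G1,11), (28,G3,12), (29,G3,13)
Step 2: Sum ranks within each group.
R_1 = 31 (n_1 = 5)
R_2 = 16.5 (n_2 = 3)
R_3 = 43.5 (n_3 = 5)
Step 3: H = 12/(N(N+1)) * sum(R_i^2/n_i) - 3(N+1)
     = 12/(13*14) * (31^2/5 + 16.5^2/3 + 43.5^2/5) - 3*14
     = 0.065934 * 661.4 - 42
     = 1.608791.
Step 4: Ties present; correction factor C = 1 - 12/(13^3 - 13) = 0.994505. Corrected H = 1.608791 / 0.994505 = 1.617680.
Step 5: Under H0, H ~ chi^2(2); p-value = 0.445374.
Step 6: alpha = 0.1. fail to reject H0.

H = 1.6177, df = 2, p = 0.445374, fail to reject H0.


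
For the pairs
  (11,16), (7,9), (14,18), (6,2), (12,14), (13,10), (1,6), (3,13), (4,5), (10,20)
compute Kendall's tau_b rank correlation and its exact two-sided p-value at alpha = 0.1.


Step 1: Enumerate the 45 unordered pairs (i,j) with i<j and classify each by sign(x_j-x_i) * sign(y_j-y_i).
  (1,2):dx=-4,dy=-7->C; (1,3):dx=+3,dy=+2->C; (1,4):dx=-5,dy=-14->C; (1,5):dx=+1,dy=-2->D
  (1,6):dx=+2,dy=-6->D; (1,7):dx=-10,dy=-10->C; (1,8):dx=-8,dy=-3->C; (1,9):dx=-7,dy=-11->C
  (1,10):dx=-1,dy=+4->D; (2,3):dx=+7,dy=+9->C; (2,4):dx=-1,dy=-7->C; (2,5):dx=+5,dy=+5->C
  (2,6):dx=+6,dy=+1->C; (2,7):dx=-6,dy=-3->C; (2,8):dx=-4,dy=+4->D; (2,9):dx=-3,dy=-4->C
  (2,10):dx=+3,dy=+11->C; (3,4):dx=-8,dy=-16->C; (3,5):dx=-2,dy=-4->C; (3,6):dx=-1,dy=-8->C
  (3,7):dx=-13,dy=-12->C; (3,8):dx=-11,dy=-5->C; (3,9):dx=-10,dy=-13->C; (3,10):dx=-4,dy=+2->D
  (4,5):dx=+6,dy=+12->C; (4,6):dx=+7,dy=+8->C; (4,7):dx=-5,dy=+4->D; (4,8):dx=-3,dy=+11->D
  (4,9):dx=-2,dy=+3->D; (4,10):dx=+4,dy=+18->C; (5,6):dx=+1,dy=-4->D; (5,7):dx=-11,dy=-8->C
  (5,8):dx=-9,dy=-1->C; (5,9):dx=-8,dy=-9->C; (5,10):dx=-2,dy=+6->D; (6,7):dx=-12,dy=-4->C
  (6,8):dx=-10,dy=+3->D; (6,9):dx=-9,dy=-5->C; (6,10):dx=-3,dy=+10->D; (7,8):dx=+2,dy=+7->C
  (7,9):dx=+3,dy=-1->D; (7,10):dx=+9,dy=+14->C; (8,9):dx=+1,dy=-8->D; (8,10):dx=+7,dy=+7->C
  (9,10):dx=+6,dy=+15->C
Step 2: C = 31, D = 14, total pairs = 45.
Step 3: tau = (C - D)/(n(n-1)/2) = (31 - 14)/45 = 0.377778.
Step 4: Exact two-sided p-value (enumerate n! = 3628800 permutations of y under H0): p = 0.155742.
Step 5: alpha = 0.1. fail to reject H0.

tau_b = 0.3778 (C=31, D=14), p = 0.155742, fail to reject H0.


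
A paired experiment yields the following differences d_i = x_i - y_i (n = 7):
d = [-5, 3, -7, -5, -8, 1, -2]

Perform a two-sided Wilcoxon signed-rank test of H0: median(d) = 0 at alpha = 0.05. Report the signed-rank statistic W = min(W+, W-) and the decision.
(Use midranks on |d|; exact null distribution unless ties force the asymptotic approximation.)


Step 1: Drop any zero differences (none here) and take |d_i|.
|d| = [5, 3, 7, 5, 8, 1, 2]
Step 2: Midrank |d_i| (ties get averaged ranks).
ranks: |5|->4.5, |3|->3, |7|->6, |5|->4.5, |8|->7, |1|->1, |2|->2
Step 3: Attach original signs; sum ranks with positive sign and with negative sign.
W+ = 3 + 1 = 4
W- = 4.5 + 6 + 4.5 + 7 + 2 = 24
(Check: W+ + W- = 28 should equal n(n+1)/2 = 28.)
Step 4: Test statistic W = min(W+, W-) = 4.
Step 5: Ties in |d|, so use the tie-corrected normal approximation.
        E[W] = n(n+1)/4 = 7*8/4 = 14.
        Tie groups: |d|=5 (t=2); sum(t^3 - t) = 6.
        Var[W] = n(n+1)(2n+1)/24 - sum(t^3-t)/48 = 840/24 - 6/48 = 34.875.
        z = (W - E[W]) / sqrt(Var[W]) = (4 - 14) / 5.9055 = -1.6933.
        Two-sided p = 2*Phi(z) = 0.090392.
Step 6: alpha = 0.05. fail to reject H0.

W+ = 4, W- = 24, W = min = 4, p = 0.090392, fail to reject H0.


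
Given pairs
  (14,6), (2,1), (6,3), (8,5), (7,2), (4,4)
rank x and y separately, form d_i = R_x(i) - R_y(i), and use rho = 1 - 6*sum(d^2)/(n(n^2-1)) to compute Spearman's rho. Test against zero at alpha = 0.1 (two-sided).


Step 1: Rank x and y separately (midranks; no ties here).
rank(x): 14->6, 2->1, 6->3, 8->5, 7->4, 4->2
rank(y): 6->6, 1->1, 3->3, 5->5, 2->2, 4->4
Step 2: d_i = R_x(i) - R_y(i); compute d_i^2.
  (6-6)^2=0, (1-1)^2=0, (3-3)^2=0, (5-5)^2=0, (4-2)^2=4, (2-4)^2=4
sum(d^2) = 8.
Step 3: rho = 1 - 6*8 / (6*(6^2 - 1)) = 1 - 48/210 = 0.771429.
Step 4: Under H0, t = rho * sqrt((n-2)/(1-rho^2)) = 2.4247 ~ t(4).
Step 5: Two-sided p-value from the t-distribution with 4 df = 0.072397.
Step 6: alpha = 0.1. reject H0.

rho = 0.7714, p = 0.072397, reject H0 at alpha = 0.1.


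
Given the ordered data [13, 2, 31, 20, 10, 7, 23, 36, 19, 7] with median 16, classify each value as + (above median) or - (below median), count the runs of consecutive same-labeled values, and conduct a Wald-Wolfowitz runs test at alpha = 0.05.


Step 1: Compute median = 16; label A = above, B = below.
Labels in order: BBAABBAAAB  (n_A = 5, n_B = 5)
Step 2: Count runs R = 5.
Step 3: Under H0 (random ordering), E[R] = 2*n_A*n_B/(n_A+n_B) + 1 = 2*5*5/10 + 1 = 6.0000.
        Var[R] = 2*n_A*n_B*(2*n_A*n_B - n_A - n_B) / ((n_A+n_B)^2 * (n_A+n_B-1)) = 2000/900 = 2.2222.
        SD[R] = 1.4907.
Step 4: Continuity-corrected z = (R + 0.5 - E[R]) / SD[R] = (5 + 0.5 - 6.0000) / 1.4907 = -0.3354.
Step 5: Two-sided p-value via normal approximation = 2*(1 - Phi(|z|)) = 0.737316.
Step 6: alpha = 0.05. fail to reject H0.

R = 5, z = -0.3354, p = 0.737316, fail to reject H0.


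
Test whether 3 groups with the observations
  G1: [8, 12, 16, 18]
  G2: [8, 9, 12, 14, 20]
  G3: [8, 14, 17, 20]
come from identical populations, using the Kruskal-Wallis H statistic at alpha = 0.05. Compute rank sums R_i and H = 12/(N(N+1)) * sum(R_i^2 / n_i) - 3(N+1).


Step 1: Combine all N = 13 observations and assign midranks.
sorted (value, group, rank): (8,G1,2), (8,G2,2), (8,G3,2), (9,G2,4), (12,G1,5.5), (12,G2,5.5), (14,G2,7.5), (14,G3,7.5), (16,G1,9), (17,G3,10), (18,G1,11), (20,G2,12.5), (20,G3,12.5)
Step 2: Sum ranks within each group.
R_1 = 27.5 (n_1 = 4)
R_2 = 31.5 (n_2 = 5)
R_3 = 32 (n_3 = 4)
Step 3: H = 12/(N(N+1)) * sum(R_i^2/n_i) - 3(N+1)
     = 12/(13*14) * (27.5^2/4 + 31.5^2/5 + 32^2/4) - 3*14
     = 0.065934 * 643.513 - 42
     = 0.429396.
Step 4: Ties present; correction factor C = 1 - 42/(13^3 - 13) = 0.980769. Corrected H = 0.429396 / 0.980769 = 0.437815.
Step 5: Under H0, H ~ chi^2(2); p-value = 0.803396.
Step 6: alpha = 0.05. fail to reject H0.

H = 0.4378, df = 2, p = 0.803396, fail to reject H0.


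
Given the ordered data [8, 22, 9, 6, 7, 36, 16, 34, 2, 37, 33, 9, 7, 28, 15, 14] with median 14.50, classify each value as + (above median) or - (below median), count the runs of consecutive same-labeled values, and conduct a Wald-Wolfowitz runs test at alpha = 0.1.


Step 1: Compute median = 14.50; label A = above, B = below.
Labels in order: BABBBAAABAABBAAB  (n_A = 8, n_B = 8)
Step 2: Count runs R = 9.
Step 3: Under H0 (random ordering), E[R] = 2*n_A*n_B/(n_A+n_B) + 1 = 2*8*8/16 + 1 = 9.0000.
        Var[R] = 2*n_A*n_B*(2*n_A*n_B - n_A - n_B) / ((n_A+n_B)^2 * (n_A+n_B-1)) = 14336/3840 = 3.7333.
        SD[R] = 1.9322.
Step 4: R = E[R], so z = 0 with no continuity correction.
Step 5: Two-sided p-value via normal approximation = 2*(1 - Phi(|z|)) = 1.000000.
Step 6: alpha = 0.1. fail to reject H0.

R = 9, z = 0.0000, p = 1.000000, fail to reject H0.


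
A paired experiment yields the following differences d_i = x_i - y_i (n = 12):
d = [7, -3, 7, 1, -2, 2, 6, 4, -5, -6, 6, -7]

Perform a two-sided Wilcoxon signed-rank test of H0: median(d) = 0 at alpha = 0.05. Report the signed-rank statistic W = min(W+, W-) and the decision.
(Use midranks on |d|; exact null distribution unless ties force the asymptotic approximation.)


Step 1: Drop any zero differences (none here) and take |d_i|.
|d| = [7, 3, 7, 1, 2, 2, 6, 4, 5, 6, 6, 7]
Step 2: Midrank |d_i| (ties get averaged ranks).
ranks: |7|->11, |3|->4, |7|->11, |1|->1, |2|->2.5, |2|->2.5, |6|->8, |4|->5, |5|->6, |6|->8, |6|->8, |7|->11
Step 3: Attach original signs; sum ranks with positive sign and with negative sign.
W+ = 11 + 11 + 1 + 2.5 + 8 + 5 + 8 = 46.5
W- = 4 + 2.5 + 6 + 8 + 11 = 31.5
(Check: W+ + W- = 78 should equal n(n+1)/2 = 78.)
Step 4: Test statistic W = min(W+, W-) = 31.5.
Step 5: Ties in |d|, so use the tie-corrected normal approximation.
        E[W] = n(n+1)/4 = 12*13/4 = 39.
        Tie groups: |d|=2 (t=2), |d|=6 (t=3), |d|=7 (t=3); sum(t^3 - t) = 54.
        Var[W] = n(n+1)(2n+1)/24 - sum(t^3-t)/48 = 3900/24 - 54/48 = 161.375.
        z = (W - E[W]) / sqrt(Var[W]) = (31.5 - 39) / 12.7033 = -0.5904.
        Two-sided p = 2*Phi(z) = 0.554925.
Step 6: alpha = 0.05. fail to reject H0.

W+ = 46.5, W- = 31.5, W = min = 31.5, p = 0.554925, fail to reject H0.


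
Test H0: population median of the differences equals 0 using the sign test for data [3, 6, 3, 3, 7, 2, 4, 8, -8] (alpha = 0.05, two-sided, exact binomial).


Step 1: Discard zero differences. Original n = 9; n_eff = number of nonzero differences = 9.
Nonzero differences (with sign): +3, +6, +3, +3, +7, +2, +4, +8, -8
Step 2: Count signs: positive = 8, negative = 1.
Step 3: Under H0: P(positive) = 0.5, so the number of positives S ~ Bin(9, 0.5).
Step 4: Two-sided exact p-value = sum of Bin(9,0.5) probabilities at or below the observed probability = 0.039062.
Step 5: alpha = 0.05. reject H0.

n_eff = 9, pos = 8, neg = 1, p = 0.039062, reject H0.


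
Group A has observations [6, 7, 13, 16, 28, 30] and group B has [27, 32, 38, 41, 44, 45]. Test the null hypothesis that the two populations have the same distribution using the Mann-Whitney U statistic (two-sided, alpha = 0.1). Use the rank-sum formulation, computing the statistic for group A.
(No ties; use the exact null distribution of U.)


Step 1: Combine and sort all 12 observations; assign midranks.
sorted (value, group): (6,X), (7,X), (13,X), (16,X), (27,Y), (28,X), (30,X), (32,Y), (38,Y), (41,Y), (44,Y), (45,Y)
ranks: 6->1, 7->2, 13->3, 16->4, 27->5, 28->6, 30->7, 32->8, 38->9, 41->10, 44->11, 45->12
Step 2: Rank sum for X: R1 = 1 + 2 + 3 + 4 + 6 + 7 = 23.
Step 3: U_X = R1 - n1(n1+1)/2 = 23 - 6*7/2 = 23 - 21 = 2.
       U_Y = n1*n2 - U_X = 36 - 2 = 34.
Step 4: No ties, so the exact null distribution of U (based on enumerating the C(12,6) = 924 equally likely rank assignments) gives the two-sided p-value.
Step 5: p-value = 0.008658; compare to alpha = 0.1. reject H0.

U_X = 2, p = 0.008658, reject H0 at alpha = 0.1.


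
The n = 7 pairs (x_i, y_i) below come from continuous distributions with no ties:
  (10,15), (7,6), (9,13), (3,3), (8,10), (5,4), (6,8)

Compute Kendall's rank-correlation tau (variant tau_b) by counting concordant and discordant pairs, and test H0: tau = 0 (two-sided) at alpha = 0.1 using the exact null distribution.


Step 1: Enumerate the 21 unordered pairs (i,j) with i<j and classify each by sign(x_j-x_i) * sign(y_j-y_i).
  (1,2):dx=-3,dy=-9->C; (1,3):dx=-1,dy=-2->C; (1,4):dx=-7,dy=-12->C; (1,5):dx=-2,dy=-5->C
  (1,6):dx=-5,dy=-11->C; (1,7):dx=-4,dy=-7->C; (2,3):dx=+2,dy=+7->C; (2,4):dx=-4,dy=-3->C
  (2,5):dx=+1,dy=+4->C; (2,6):dx=-2,dy=-2->C; (2,7):dx=-1,dy=+2->D; (3,4):dx=-6,dy=-10->C
  (3,5):dx=-1,dy=-3->C; (3,6):dx=-4,dy=-9->C; (3,7):dx=-3,dy=-5->C; (4,5):dx=+5,dy=+7->C
  (4,6):dx=+2,dy=+1->C; (4,7):dx=+3,dy=+5->C; (5,6):dx=-3,dy=-6->C; (5,7):dx=-2,dy=-2->C
  (6,7):dx=+1,dy=+4->C
Step 2: C = 20, D = 1, total pairs = 21.
Step 3: tau = (C - D)/(n(n-1)/2) = (20 - 1)/21 = 0.904762.
Step 4: Exact two-sided p-value (enumerate n! = 5040 permutations of y under H0): p = 0.002778.
Step 5: alpha = 0.1. reject H0.

tau_b = 0.9048 (C=20, D=1), p = 0.002778, reject H0.
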